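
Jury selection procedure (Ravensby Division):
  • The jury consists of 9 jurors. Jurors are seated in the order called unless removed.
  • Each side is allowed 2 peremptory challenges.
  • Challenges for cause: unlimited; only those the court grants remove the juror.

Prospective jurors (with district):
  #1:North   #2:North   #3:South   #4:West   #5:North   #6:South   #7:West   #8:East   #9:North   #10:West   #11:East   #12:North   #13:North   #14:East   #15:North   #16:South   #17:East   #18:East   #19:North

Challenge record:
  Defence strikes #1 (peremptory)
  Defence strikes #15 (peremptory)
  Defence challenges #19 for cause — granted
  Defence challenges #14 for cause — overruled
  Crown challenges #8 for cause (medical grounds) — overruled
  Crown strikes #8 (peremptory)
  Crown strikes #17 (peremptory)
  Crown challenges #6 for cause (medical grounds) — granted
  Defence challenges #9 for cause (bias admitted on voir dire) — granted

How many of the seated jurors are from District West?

3

Removed: #1, #6, #8, #9, #15, #17, #19.
Seated jurors 1–9: #2, #3, #4, #5, #7, #10, #11, #12, #13.
Of those, in District West: #4, #7, #10 → 3.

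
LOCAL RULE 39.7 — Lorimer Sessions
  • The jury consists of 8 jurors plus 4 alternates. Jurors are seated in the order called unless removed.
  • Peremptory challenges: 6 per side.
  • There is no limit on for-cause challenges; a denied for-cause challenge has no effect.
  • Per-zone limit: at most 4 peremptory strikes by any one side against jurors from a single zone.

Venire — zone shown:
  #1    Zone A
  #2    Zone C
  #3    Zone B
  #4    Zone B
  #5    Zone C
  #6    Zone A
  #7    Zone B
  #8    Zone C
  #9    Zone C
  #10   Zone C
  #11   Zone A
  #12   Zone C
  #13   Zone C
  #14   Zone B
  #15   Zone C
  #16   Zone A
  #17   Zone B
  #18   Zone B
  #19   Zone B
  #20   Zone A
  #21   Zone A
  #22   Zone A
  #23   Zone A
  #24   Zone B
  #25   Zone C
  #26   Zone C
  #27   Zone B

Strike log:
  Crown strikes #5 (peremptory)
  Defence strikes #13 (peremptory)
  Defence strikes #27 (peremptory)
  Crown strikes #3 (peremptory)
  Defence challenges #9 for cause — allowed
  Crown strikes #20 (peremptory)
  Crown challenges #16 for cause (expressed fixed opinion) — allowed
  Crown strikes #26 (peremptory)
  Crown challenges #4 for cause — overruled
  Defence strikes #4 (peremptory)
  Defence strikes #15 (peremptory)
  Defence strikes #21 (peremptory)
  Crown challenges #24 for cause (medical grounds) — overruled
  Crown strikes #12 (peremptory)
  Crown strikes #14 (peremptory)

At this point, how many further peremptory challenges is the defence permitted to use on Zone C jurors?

1

Defence peremptories so far: #13, #27, #4, #15, #21 — 5 of 6 used, 1 left overall.
Against Zone C: #13, #15 — 2 used; per-zone cap 4 leaves 2.
Binding limit: min(1, 2) = 1.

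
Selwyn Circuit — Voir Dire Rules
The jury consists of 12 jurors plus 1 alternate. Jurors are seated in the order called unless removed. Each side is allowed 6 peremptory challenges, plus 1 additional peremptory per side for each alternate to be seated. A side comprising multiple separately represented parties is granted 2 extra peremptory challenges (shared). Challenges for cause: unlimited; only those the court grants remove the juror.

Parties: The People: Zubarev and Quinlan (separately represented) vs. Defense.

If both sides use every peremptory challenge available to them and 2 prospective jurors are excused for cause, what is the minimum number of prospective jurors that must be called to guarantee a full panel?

Seats to fill: 12 + 1 alternates = 13.
Peremptories — The People: 6 + 1×1 + 2 = 9; Defense: 6 + 1×1 = 7; total 16.
For-cause removals: 2.
Minimum venire: 13 + 16 + 2 = 31.

31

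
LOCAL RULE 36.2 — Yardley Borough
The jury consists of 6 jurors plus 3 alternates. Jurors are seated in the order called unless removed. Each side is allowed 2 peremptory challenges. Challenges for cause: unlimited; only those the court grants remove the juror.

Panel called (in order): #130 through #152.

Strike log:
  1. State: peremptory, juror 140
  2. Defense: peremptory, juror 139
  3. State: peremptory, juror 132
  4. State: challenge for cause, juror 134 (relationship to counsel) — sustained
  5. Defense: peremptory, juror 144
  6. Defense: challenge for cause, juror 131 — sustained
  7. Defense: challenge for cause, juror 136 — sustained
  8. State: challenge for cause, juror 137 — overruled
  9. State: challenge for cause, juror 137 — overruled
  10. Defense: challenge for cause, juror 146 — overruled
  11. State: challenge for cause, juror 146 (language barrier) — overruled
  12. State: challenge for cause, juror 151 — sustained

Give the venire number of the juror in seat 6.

141

Removed: #131, #132, #134, #136, #139, #140, #144, #151. (#137, #146 stay — for-cause denied.)
Seating in order: seats 1–6 → #130, #133, #135, #137, #138, #141; alternates → #142, #143, #145.
So seat 6 is #141.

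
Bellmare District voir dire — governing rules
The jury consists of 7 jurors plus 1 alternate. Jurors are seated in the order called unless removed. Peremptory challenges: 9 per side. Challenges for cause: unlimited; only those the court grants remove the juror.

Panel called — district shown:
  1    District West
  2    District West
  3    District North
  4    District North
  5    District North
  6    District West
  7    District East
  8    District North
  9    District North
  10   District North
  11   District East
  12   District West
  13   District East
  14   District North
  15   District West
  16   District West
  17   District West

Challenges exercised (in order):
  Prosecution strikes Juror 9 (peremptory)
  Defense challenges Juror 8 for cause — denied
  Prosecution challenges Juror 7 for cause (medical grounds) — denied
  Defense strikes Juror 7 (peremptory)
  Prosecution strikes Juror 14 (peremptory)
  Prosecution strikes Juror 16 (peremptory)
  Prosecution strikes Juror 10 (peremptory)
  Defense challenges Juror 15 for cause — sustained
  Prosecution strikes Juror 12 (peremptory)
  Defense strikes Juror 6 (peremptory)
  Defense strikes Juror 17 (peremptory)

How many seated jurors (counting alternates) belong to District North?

4

Removed: #6, #7, #9, #10, #12, #14, #15, #16, #17.
Seated (8 incl. alternates): #1, #2, #3, #4, #5, #8, #11, #13.
Of those, in District North: #3, #4, #5, #8 → 4.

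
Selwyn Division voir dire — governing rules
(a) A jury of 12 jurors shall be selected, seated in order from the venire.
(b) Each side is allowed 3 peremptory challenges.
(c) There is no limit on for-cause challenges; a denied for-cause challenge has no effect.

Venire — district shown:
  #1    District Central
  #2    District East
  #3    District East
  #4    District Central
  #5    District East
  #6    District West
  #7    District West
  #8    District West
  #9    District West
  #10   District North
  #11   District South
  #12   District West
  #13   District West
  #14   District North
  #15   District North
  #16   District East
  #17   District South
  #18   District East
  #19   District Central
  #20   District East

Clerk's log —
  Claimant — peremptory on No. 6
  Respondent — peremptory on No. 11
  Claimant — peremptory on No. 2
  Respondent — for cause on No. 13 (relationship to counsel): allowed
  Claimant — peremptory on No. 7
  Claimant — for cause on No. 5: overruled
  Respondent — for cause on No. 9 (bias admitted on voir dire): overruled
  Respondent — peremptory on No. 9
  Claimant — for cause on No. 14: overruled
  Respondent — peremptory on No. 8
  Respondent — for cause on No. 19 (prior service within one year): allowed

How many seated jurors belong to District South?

Removed: #2, #6, #7, #8, #9, #11, #13, #19.
Seated jurors 1–12: #1, #3, #4, #5, #10, #12, #14, #15, #16, #17, #18, #20.
Of those, in District South: #17 → 1.

1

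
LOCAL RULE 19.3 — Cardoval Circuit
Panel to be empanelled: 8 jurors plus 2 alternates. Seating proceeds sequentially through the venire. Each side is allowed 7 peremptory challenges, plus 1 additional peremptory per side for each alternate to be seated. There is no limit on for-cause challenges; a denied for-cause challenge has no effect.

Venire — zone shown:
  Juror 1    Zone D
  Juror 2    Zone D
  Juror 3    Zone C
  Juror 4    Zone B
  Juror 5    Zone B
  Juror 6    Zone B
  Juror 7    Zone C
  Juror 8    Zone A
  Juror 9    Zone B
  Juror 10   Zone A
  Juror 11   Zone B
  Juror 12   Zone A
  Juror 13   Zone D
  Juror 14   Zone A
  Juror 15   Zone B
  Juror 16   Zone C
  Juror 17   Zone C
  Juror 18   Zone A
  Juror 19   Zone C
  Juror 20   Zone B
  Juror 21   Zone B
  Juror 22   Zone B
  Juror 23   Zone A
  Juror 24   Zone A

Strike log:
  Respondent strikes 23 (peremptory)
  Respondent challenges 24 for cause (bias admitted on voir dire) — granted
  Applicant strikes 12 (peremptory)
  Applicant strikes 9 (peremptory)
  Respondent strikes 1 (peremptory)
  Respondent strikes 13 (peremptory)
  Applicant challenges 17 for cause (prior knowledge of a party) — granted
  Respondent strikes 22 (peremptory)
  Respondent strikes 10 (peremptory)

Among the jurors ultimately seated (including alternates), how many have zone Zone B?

Removed: #1, #9, #10, #12, #13, #17, #22, #23, #24.
Seated (10 incl. alternates): #2, #3, #4, #5, #6, #7, #8, #11, #14, #15.
Of those, in Zone B: #4, #5, #6, #11, #15 → 5.

5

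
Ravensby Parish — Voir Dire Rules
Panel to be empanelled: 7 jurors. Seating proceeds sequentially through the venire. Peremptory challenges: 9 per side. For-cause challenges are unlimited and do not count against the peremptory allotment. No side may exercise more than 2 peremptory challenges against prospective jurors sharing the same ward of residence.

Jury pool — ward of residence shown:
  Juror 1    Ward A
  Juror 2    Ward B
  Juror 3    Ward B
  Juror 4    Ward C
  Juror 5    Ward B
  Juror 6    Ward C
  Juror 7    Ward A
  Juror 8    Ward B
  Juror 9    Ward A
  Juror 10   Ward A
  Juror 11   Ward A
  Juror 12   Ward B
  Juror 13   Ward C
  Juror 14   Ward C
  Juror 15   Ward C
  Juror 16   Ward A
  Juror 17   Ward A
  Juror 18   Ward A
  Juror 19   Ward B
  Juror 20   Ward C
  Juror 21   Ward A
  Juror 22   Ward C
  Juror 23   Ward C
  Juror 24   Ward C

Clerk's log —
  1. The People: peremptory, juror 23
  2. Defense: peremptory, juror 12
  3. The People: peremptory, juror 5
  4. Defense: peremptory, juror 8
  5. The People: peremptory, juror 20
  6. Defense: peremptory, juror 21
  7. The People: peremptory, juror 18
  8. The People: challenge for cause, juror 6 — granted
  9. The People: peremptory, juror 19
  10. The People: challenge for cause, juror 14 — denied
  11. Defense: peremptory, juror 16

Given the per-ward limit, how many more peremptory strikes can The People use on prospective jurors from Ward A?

The People peremptories so far: #23, #5, #20, #18, #19 — 5 of 9 used, 4 left overall.
Against Ward A: #18 — 1 used; per-ward cap 2 leaves 1.
Binding limit: min(4, 1) = 1.

1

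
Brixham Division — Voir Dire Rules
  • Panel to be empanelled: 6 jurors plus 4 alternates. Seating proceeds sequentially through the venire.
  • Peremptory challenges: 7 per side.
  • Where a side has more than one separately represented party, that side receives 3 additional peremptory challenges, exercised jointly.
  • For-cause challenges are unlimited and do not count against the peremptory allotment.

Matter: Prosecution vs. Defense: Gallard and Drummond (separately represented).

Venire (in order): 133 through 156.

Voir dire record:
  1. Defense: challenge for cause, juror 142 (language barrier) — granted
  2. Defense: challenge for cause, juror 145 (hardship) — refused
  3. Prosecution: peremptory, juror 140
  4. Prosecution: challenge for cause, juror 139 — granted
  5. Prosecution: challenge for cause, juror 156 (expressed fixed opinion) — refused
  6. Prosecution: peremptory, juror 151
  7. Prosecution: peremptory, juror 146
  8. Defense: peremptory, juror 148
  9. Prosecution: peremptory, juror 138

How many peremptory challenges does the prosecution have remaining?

Prosecution allotment: 7.
Prosecution peremptories used: #140, #151, #146, #138 — 4 (for-cause on #139, #156 don't count).
Remaining: 7 − 4 = 3.

3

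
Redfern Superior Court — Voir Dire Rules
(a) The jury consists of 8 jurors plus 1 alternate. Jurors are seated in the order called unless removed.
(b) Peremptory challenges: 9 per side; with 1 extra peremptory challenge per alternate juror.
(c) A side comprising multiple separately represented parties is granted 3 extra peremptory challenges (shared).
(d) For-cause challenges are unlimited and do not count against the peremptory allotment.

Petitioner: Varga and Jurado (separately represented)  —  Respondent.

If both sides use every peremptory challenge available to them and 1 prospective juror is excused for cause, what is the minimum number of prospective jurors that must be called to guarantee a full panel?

33

Seats to fill: 8 + 1 alternates = 9.
Peremptories — Petitioner: 9 + 1×1 + 3 = 13; Respondent: 9 + 1×1 = 10; total 23.
For-cause removals: 1.
Minimum venire: 9 + 23 + 1 = 33.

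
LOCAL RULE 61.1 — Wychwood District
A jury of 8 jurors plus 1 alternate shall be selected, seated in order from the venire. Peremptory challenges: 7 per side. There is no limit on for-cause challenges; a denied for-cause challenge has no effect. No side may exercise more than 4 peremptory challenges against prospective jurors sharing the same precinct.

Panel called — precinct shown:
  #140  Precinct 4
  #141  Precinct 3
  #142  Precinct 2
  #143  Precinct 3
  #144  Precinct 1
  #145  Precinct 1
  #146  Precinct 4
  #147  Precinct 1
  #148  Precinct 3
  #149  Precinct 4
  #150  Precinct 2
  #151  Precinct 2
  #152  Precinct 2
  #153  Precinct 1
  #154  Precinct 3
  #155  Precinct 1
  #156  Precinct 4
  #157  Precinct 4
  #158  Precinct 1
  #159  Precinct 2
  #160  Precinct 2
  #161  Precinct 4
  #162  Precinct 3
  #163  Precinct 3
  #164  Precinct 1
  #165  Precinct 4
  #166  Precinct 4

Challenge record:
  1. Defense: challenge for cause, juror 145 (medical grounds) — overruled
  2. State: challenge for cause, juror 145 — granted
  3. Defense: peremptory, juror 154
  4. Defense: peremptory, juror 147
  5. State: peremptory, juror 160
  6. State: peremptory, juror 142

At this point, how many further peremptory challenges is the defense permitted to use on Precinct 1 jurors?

3

Defense peremptories so far: #154, #147 — 2 of 7 used, 5 left overall.
Against Precinct 1: #147 — 1 used; per-precinct cap 4 leaves 3.
Binding limit: min(5, 3) = 3.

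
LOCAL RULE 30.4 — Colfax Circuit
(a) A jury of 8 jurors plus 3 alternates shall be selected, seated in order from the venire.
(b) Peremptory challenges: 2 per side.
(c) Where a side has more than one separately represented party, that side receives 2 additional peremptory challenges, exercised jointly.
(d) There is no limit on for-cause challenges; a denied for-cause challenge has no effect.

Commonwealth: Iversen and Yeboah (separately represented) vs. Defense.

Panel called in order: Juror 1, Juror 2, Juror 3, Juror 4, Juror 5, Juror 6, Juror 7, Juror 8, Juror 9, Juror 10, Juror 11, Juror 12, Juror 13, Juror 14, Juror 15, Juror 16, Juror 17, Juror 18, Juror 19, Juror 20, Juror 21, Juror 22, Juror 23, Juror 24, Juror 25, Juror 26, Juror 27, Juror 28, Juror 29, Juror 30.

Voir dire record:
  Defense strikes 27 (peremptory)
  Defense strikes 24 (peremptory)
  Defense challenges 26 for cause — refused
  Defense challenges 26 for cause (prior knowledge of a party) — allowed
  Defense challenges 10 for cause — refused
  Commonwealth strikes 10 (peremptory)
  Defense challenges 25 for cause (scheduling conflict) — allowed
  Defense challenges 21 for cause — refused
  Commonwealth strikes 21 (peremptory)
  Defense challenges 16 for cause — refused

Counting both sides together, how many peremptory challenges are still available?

2

Commonwealth allotment: 2 base + 2 multi-party = 4. Defense allotment: 2.
Commonwealth peremptories used: #10, #21 — 2.
Defense peremptories used: #27, #24 — 2 (for-cause on #26, #26, #10, #25, #21, #16 don't count).
Remaining: (4 − 2) + (2 − 2) = 2.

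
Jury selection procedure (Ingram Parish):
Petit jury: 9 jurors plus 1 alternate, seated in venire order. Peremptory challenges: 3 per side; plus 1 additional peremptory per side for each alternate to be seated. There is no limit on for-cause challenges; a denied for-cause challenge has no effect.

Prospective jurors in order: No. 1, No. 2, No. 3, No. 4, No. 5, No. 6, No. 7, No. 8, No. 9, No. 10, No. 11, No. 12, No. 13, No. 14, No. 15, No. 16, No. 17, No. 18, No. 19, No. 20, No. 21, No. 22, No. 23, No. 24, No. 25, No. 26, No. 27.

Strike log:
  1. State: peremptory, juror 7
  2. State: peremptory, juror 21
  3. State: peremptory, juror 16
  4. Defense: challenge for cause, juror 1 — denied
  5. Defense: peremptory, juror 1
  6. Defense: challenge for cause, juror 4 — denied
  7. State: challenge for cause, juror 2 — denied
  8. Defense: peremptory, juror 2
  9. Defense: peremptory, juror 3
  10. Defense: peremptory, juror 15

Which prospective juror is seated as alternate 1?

Removed: #1, #2, #3, #7, #15, #16, #21. (#4 stays — for-cause denied.)
Filling seats in venire order through position 10: #4, #5, #6, #8, #9, #10, #11, #12, #13, #14.
So alternate 1 is #14.

14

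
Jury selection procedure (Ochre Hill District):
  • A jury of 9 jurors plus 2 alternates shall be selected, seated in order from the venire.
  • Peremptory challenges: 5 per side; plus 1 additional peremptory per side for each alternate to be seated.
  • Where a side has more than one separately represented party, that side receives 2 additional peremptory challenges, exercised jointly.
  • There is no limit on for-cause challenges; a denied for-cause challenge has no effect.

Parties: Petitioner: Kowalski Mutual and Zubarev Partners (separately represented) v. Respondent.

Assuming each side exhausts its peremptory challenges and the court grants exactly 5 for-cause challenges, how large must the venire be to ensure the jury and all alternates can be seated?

32

Seats to fill: 9 + 2 alternates = 11.
Peremptories — Petitioner: 5 + 1×2 + 2 = 9; Respondent: 5 + 1×2 = 7; total 16.
For-cause removals: 5.
Minimum venire: 11 + 16 + 5 = 32.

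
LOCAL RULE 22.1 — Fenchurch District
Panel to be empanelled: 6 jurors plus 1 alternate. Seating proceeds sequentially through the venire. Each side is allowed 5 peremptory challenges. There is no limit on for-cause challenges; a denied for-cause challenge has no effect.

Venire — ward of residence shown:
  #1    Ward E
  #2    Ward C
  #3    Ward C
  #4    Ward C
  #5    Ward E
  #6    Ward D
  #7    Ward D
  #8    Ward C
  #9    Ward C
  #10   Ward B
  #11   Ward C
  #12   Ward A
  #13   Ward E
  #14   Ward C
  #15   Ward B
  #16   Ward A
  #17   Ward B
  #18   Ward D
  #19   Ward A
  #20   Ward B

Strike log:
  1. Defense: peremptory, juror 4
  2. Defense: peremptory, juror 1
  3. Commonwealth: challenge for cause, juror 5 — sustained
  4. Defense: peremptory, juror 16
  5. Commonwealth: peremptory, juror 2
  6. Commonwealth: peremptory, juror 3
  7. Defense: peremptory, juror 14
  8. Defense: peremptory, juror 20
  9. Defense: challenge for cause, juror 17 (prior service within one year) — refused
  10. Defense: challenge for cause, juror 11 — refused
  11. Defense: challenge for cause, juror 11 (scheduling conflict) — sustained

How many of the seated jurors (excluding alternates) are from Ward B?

Removed: #1, #2, #3, #4, #5, #11, #14, #16, #20.
Seated jurors 1–6: #6, #7, #8, #9, #10, #12 (alternates #13 not counted).
Of those, in Ward B: #10 → 1.

1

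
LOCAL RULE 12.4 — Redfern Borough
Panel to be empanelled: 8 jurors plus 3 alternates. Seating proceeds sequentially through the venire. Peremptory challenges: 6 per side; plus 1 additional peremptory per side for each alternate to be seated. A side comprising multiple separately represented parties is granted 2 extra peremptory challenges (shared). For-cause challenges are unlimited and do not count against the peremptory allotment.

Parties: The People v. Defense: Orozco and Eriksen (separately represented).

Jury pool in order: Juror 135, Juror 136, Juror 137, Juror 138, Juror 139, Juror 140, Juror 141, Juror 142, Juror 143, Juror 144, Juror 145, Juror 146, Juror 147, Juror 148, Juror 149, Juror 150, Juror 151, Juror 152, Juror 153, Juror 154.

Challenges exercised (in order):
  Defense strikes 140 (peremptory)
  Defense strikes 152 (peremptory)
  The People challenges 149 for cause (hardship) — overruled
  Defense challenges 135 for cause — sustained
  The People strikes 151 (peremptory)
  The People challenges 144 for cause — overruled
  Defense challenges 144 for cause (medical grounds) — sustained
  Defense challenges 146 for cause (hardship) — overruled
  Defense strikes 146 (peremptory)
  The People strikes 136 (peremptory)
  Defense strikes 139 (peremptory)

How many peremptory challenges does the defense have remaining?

Defense allotment: 6 base + 1 × 3 alternates + 2 multi-party = 11.
Defense peremptories used: #140, #152, #146, #139 — 4 (for-cause on #135, #144, #146 don't count).
Remaining: 11 − 4 = 7.

7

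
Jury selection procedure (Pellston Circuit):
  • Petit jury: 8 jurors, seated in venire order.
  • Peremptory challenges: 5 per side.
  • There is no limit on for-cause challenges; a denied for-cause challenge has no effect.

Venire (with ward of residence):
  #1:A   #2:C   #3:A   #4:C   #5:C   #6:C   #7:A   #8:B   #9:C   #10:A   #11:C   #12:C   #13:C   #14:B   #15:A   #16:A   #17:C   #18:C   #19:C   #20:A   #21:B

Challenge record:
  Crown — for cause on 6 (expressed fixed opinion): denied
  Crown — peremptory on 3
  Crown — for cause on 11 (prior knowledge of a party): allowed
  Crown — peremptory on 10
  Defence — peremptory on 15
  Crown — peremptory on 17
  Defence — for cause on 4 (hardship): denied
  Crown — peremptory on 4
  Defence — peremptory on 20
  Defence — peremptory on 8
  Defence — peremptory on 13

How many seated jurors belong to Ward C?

5

Removed: #3, #4, #8, #10, #11, #13, #15, #17, #20.
Seated jurors 1–8: #1, #2, #5, #6, #7, #9, #12, #14.
Of those, in Ward C: #2, #5, #6, #9, #12 → 5.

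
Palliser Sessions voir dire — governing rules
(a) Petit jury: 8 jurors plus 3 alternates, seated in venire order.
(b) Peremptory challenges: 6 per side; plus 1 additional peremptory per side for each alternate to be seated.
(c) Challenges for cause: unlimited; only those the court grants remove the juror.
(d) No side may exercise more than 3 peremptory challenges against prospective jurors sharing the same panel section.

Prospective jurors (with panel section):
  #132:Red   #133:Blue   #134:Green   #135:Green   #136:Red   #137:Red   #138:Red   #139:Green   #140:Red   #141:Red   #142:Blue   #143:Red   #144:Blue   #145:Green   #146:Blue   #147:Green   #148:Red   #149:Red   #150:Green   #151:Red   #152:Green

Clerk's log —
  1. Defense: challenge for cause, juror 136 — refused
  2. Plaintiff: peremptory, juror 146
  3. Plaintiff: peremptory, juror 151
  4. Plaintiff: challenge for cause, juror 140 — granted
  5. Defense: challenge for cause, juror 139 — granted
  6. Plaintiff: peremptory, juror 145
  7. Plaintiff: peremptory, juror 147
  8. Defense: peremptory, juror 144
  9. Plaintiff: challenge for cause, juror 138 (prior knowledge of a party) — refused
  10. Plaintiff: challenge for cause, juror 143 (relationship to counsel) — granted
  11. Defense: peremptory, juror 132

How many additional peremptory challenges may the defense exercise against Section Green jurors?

Defense peremptories so far: #144, #132 — 2 of 9 used, 7 left overall.
Against Section Green: none yet — per-section cap 3 leaves 3.
Binding limit: min(7, 3) = 3.

3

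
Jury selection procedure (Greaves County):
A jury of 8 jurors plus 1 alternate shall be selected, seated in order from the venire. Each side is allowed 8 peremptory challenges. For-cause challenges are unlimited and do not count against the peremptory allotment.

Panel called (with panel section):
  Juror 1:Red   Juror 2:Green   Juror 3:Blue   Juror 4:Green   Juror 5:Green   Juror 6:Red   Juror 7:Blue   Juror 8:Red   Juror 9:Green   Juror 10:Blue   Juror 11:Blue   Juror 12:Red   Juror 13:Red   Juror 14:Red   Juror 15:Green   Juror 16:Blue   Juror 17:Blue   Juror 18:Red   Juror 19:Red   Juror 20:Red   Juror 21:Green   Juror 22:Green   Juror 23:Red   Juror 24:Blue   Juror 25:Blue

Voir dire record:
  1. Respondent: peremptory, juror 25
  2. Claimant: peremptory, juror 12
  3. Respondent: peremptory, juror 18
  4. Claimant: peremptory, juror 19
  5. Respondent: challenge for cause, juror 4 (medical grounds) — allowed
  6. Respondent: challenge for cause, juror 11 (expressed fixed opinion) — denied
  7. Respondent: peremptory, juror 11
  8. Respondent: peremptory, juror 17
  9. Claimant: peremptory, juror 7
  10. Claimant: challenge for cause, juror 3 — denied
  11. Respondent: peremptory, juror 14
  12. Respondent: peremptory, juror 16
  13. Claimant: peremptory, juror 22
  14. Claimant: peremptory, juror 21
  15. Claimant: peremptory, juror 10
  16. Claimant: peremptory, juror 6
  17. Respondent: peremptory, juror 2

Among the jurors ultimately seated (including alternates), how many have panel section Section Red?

5

Removed: #2, #4, #6, #7, #10, #11, #12, #14, #16, #17, #18, #19, #21, #22, #25.
Seated (9 incl. alternates): #1, #3, #5, #8, #9, #13, #15, #20, #23.
Of those, in Section Red: #1, #8, #13, #20, #23 → 5.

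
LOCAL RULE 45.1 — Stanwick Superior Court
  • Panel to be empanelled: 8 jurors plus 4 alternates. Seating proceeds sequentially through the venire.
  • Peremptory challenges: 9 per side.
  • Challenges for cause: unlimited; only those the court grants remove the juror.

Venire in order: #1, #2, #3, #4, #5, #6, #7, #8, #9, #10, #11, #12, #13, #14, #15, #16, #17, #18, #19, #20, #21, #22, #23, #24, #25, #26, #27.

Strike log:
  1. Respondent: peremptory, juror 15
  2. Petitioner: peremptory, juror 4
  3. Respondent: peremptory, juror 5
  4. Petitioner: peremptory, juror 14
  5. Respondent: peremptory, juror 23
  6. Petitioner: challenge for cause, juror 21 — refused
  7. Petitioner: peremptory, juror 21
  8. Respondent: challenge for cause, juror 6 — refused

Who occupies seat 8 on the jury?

Removed: #4, #5, #14, #15, #21, #23. (#6 stays — for-cause denied.)
Seating in order: seats 1–8 → #1, #2, #3, #6, #7, #8, #9, #10; alternates → #11, #12, #13, #16.
So seat 8 is #10.

10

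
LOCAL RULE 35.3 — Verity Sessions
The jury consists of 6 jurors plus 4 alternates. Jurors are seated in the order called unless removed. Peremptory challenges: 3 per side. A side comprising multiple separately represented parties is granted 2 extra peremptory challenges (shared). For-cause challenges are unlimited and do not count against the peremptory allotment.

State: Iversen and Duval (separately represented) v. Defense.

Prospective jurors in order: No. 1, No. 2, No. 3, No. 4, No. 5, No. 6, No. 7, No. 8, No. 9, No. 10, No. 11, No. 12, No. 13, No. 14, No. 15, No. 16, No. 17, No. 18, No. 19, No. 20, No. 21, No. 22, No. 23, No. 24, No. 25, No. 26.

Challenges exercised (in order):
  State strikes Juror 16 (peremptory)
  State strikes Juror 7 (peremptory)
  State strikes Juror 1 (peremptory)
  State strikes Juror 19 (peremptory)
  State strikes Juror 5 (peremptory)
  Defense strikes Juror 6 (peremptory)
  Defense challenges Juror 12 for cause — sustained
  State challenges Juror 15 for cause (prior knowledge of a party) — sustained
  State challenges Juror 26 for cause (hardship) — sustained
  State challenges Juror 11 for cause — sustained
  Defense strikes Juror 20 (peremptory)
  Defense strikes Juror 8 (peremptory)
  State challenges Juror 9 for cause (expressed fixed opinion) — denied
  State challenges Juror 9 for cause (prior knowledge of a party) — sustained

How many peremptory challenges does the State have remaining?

State allotment: 3 base + 2 multi-party = 5.
State peremptories used: #16, #7, #1, #19, #5 — 5 (for-cause on #15, #26, #11, #9, #9 don't count).
Remaining: 5 − 5 = 0.

0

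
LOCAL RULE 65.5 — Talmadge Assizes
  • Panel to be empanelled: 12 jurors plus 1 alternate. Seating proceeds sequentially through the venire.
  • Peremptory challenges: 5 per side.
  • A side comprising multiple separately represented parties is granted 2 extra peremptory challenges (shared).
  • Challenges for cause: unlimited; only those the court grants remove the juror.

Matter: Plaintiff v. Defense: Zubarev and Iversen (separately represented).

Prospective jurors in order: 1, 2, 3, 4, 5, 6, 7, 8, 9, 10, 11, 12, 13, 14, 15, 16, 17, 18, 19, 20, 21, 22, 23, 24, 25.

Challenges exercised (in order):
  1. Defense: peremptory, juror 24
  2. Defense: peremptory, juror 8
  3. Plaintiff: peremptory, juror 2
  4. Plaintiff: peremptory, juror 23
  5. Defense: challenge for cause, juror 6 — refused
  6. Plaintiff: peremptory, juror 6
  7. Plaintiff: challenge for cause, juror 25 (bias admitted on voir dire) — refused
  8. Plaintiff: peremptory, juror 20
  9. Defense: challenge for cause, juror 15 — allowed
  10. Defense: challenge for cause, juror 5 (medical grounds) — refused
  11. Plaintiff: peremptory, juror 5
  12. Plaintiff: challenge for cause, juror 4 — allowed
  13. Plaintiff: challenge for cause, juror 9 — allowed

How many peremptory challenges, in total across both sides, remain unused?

Plaintiff allotment: 5. Defense allotment: 5 base + 2 multi-party = 7.
Plaintiff peremptories used: #2, #23, #6, #20, #5 — 5 (for-cause on #25, #4, #9 don't count).
Defense peremptories used: #24, #8 — 2 (for-cause on #6, #15, #5 don't count).
Remaining: (5 − 5) + (7 − 2) = 5.

5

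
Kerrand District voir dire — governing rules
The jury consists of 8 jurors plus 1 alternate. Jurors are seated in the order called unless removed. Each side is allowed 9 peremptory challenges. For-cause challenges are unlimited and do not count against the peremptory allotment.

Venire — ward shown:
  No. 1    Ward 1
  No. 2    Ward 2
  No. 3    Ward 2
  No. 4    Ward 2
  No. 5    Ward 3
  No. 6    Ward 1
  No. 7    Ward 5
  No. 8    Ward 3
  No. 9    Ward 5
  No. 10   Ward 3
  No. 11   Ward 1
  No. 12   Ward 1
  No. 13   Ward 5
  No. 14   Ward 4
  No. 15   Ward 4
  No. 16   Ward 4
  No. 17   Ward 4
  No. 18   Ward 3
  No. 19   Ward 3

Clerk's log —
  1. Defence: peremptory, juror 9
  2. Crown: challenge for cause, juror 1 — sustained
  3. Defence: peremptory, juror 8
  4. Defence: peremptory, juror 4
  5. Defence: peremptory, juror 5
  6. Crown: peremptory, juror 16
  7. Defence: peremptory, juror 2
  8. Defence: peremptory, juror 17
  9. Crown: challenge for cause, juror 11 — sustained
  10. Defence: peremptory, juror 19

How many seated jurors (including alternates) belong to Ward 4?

Removed: #1, #2, #4, #5, #8, #9, #11, #16, #17, #19.
Seated (9 incl. alternates): #3, #6, #7, #10, #12, #13, #14, #15, #18.
Of those, in Ward 4: #14, #15 → 2.

2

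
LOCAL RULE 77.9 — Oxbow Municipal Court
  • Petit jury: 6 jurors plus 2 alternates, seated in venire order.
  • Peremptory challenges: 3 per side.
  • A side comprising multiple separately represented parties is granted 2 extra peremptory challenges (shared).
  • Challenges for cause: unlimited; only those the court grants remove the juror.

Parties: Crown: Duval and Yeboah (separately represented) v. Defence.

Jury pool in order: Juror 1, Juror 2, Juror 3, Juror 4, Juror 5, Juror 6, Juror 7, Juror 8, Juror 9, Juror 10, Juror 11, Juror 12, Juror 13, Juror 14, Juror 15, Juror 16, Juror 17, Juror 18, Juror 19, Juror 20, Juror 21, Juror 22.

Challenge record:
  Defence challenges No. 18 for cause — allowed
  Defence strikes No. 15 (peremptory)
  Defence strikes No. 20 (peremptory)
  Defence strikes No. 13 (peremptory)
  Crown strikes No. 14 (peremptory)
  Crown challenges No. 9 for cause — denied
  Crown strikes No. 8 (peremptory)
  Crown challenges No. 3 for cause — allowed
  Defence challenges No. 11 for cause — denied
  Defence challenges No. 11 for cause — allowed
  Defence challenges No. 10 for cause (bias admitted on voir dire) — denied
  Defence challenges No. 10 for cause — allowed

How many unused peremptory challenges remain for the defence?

0

Defence allotment: 3.
Defence peremptories used: #15, #20, #13 — 3 (for-cause on #18, #11, #11, #10, #10 don't count).
Remaining: 3 − 3 = 0.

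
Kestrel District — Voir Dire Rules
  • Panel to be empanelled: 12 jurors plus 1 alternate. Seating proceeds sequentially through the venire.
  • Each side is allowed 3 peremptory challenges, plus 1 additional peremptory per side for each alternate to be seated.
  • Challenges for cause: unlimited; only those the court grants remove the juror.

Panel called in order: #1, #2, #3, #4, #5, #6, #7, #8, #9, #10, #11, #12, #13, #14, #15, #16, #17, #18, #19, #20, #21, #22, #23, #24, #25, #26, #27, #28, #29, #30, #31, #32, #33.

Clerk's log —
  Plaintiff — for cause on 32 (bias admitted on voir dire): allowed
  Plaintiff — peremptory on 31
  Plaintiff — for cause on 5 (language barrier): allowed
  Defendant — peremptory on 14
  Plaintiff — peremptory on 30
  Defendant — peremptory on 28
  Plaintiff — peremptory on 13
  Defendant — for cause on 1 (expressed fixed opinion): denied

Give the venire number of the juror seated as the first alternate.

Removed: #5, #13, #14, #28, #30, #31, #32. (#1 stays — for-cause denied.)
Seating in order: seats 1–12 → #1, #2, #3, #4, #6, #7, #8, #9, #10, #11, #12, #15; alternates → #16.
So alternate 1 is #16.

16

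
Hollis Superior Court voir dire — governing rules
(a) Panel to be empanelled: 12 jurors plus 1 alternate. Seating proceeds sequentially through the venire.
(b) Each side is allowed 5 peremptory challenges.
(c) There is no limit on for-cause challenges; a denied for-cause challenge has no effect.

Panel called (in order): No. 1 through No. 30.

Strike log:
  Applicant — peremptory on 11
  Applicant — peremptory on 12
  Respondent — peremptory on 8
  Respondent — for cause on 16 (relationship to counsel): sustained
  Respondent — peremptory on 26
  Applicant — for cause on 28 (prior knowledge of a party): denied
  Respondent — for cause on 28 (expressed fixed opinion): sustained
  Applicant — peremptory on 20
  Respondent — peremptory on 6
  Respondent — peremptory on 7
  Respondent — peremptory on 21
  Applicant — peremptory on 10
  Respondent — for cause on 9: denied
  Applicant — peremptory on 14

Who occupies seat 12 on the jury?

22

Removed: #6, #7, #8, #10, #11, #12, #14, #16, #20, #21, #26, #28. (#9 stays — for-cause denied.)
Seating in order: seats 1–12 → #1, #2, #3, #4, #5, #9, #13, #15, #17, #18, #19, #22; alternates → #23.
So seat 12 is #22.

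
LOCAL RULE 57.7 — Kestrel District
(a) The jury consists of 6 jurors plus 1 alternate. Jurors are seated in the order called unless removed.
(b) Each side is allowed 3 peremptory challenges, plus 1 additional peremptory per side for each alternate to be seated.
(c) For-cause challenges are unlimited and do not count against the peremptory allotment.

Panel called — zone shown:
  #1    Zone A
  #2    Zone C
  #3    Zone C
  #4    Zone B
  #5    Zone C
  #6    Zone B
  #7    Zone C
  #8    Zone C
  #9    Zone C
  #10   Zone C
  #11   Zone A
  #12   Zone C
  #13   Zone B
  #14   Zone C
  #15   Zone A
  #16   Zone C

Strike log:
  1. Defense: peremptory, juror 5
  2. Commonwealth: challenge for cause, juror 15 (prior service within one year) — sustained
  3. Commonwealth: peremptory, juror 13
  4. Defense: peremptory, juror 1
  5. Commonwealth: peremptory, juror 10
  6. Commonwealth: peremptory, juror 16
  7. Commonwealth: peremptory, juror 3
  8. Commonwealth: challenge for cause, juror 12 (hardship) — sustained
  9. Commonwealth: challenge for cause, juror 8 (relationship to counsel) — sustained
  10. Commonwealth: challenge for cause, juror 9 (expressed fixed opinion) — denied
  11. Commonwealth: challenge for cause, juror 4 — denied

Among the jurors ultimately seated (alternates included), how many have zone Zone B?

Removed: #1, #3, #5, #8, #10, #12, #13, #15, #16.
Seated (7 incl. alternates): #2, #4, #6, #7, #9, #11, #14.
Of those, in Zone B: #4, #6 → 2.

2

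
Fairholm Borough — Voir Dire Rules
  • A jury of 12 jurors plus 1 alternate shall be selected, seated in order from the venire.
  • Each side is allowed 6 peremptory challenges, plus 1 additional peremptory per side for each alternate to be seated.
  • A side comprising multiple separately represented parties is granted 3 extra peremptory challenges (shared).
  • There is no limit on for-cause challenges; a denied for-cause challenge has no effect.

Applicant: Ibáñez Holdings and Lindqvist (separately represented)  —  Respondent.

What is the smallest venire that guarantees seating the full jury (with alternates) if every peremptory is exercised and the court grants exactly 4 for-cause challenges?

34

Seats to fill: 12 + 1 alternates = 13.
Peremptories — Applicant: 6 + 1×1 + 3 = 10; Respondent: 6 + 1×1 = 7; total 17.
For-cause removals: 4.
Minimum venire: 13 + 17 + 4 = 34.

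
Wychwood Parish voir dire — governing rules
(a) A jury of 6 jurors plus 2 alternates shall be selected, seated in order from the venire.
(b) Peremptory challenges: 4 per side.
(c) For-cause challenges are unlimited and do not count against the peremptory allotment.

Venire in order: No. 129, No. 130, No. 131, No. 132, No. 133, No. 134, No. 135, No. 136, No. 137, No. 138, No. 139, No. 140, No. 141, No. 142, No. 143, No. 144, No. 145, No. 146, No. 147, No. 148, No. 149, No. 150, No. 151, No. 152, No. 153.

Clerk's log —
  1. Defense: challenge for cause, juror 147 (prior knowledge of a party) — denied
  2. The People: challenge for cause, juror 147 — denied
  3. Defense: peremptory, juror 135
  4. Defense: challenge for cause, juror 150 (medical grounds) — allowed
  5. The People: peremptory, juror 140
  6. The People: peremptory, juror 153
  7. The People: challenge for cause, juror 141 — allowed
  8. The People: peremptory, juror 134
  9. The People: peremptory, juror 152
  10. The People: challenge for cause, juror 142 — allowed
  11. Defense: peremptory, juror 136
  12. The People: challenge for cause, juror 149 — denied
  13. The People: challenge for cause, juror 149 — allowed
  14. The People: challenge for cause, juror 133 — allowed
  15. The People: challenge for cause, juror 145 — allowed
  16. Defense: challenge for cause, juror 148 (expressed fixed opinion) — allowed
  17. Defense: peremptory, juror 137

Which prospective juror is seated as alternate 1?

143

Removed: #133, #134, #135, #136, #137, #140, #141, #142, #145, #148, #149, #150, #152, #153. (#147 stays — for-cause denied.)
Seating in order: seats 1–6 → #129, #130, #131, #132, #138, #139; alternates → #143, #144.
So alternate 1 is #143.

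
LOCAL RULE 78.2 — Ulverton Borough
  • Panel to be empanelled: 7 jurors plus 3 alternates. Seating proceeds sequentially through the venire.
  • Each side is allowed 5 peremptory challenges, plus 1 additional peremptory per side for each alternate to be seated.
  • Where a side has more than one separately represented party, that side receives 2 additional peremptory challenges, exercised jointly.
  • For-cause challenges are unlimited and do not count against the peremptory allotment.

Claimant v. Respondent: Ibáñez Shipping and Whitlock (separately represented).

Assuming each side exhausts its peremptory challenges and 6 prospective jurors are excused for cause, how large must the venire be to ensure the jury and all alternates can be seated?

Seats to fill: 7 + 3 alternates = 10.
Peremptories — Claimant: 5 + 1×3 = 8; Respondent: 5 + 1×3 + 2 = 10; total 18.
For-cause removals: 6.
Minimum venire: 10 + 18 + 6 = 34.

34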